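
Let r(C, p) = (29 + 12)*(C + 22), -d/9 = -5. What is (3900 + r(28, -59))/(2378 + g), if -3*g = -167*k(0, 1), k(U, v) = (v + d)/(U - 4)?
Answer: 35700/10427 ≈ 3.4238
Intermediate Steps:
d = 45 (d = -9*(-5) = 45)
k(U, v) = (45 + v)/(-4 + U) (k(U, v) = (v + 45)/(U - 4) = (45 + v)/(-4 + U))
g = -3841/6 (g = -(-167)*(45 + 1)/(-4 + 0)/3 = -(-167)*46/(-4)/3 = -(-167)*(-¼*46)/3 = -(-167)*(-23)/(3*2) = -⅓*3841/2 = -3841/6 ≈ -640.17)
r(C, p) = 902 + 41*C (r(C, p) = 41*(22 + C) = 902 + 41*C)
(3900 + r(28, -59))/(2378 + g) = (3900 + (902 + 41*28))/(2378 - 3841/6) = (3900 + (902 + 1148))/(10427/6) = (3900 + 2050)*(6/10427) = 5950*(6/10427) = 35700/10427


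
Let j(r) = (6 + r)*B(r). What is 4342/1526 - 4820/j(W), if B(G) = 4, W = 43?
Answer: -116148/5341 ≈ -21.746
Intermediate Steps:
j(r) = 24 + 4*r (j(r) = (6 + r)*4 = 24 + 4*r)
4342/1526 - 4820/j(W) = 4342/1526 - 4820/(24 + 4*43) = 4342*(1/1526) - 4820/(24 + 172) = 2171/763 - 4820/196 = 2171/763 - 4820*1/196 = 2171/763 - 1205/49 = -116148/5341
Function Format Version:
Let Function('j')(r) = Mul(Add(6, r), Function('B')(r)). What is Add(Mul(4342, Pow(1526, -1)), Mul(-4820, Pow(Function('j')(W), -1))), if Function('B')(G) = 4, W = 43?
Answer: Rational(-116148, 5341) ≈ -21.746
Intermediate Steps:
Function('j')(r) = Add(24, Mul(4, r)) (Function('j')(r) = Mul(Add(6, r), 4) = Add(24, Mul(4, r)))
Add(Mul(4342, Pow(1526, -1)), Mul(-4820, Pow(Function('j')(W), -1))) = Add(Mul(4342, Pow(1526, -1)), Mul(-4820, Pow(Add(24, Mul(4, 43)), -1))) = Add(Mul(4342, Rational(1, 1526)), Mul(-4820, Pow(Add(24, 172), -1))) = Add(Rational(2171, 763), Mul(-4820, Pow(196, -1))) = Add(Rational(2171, 763), Mul(-4820, Rational(1, 196))) = Add(Rational(2171, 763), Rational(-1205, 49)) = Rational(-116148, 5341)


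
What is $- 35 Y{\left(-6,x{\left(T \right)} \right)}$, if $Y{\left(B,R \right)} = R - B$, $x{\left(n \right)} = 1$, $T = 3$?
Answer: $-245$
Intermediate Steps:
$- 35 Y{\left(-6,x{\left(T \right)} \right)} = - 35 \left(1 - -6\right) = - 35 \left(1 + 6\right) = \left(-35\right) 7 = -245$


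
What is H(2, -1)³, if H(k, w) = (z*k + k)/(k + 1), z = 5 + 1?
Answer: 2744/27 ≈ 101.63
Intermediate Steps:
z = 6
H(k, w) = 7*k/(1 + k) (H(k, w) = (6*k + k)/(k + 1) = (7*k)/(1 + k) = 7*k/(1 + k))
H(2, -1)³ = (7*2/(1 + 2))³ = (7*2/3)³ = (7*2*(⅓))³ = (14/3)³ = 2744/27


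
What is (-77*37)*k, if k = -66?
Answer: 188034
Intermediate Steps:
(-77*37)*k = -77*37*(-66) = -2849*(-66) = 188034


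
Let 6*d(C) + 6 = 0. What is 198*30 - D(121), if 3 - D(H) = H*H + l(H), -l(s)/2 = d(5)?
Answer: 20580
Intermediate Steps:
d(C) = -1 (d(C) = -1 + (1/6)*0 = -1 + 0 = -1)
l(s) = 2 (l(s) = -2*(-1) = 2)
D(H) = 1 - H**2 (D(H) = 3 - (H*H + 2) = 3 - (H**2 + 2) = 3 - (2 + H**2) = 3 + (-2 - H**2) = 1 - H**2)
198*30 - D(121) = 198*30 - (1 - 1*121**2) = 5940 - (1 - 1*14641) = 5940 - (1 - 14641) = 5940 - 1*(-14640) = 5940 + 14640 = 20580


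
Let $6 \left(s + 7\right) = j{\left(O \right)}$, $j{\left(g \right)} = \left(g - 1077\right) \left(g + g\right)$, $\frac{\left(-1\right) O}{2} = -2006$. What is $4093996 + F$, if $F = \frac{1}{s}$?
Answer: $\frac{48207617605207}{11775199} \approx 4.094 \cdot 10^{6}$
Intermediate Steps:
$O = 4012$ ($O = \left(-2\right) \left(-2006\right) = 4012$)
$j{\left(g \right)} = 2 g \left(-1077 + g\right)$ ($j{\left(g \right)} = \left(-1077 + g\right) 2 g = 2 g \left(-1077 + g\right)$)
$s = \frac{11775199}{3}$ ($s = -7 + \frac{2 \cdot 4012 \left(-1077 + 4012\right)}{6} = -7 + \frac{2 \cdot 4012 \cdot 2935}{6} = -7 + \frac{1}{6} \cdot 23550440 = -7 + \frac{11775220}{3} = \frac{11775199}{3} \approx 3.9251 \cdot 10^{6}$)
$F = \frac{3}{11775199}$ ($F = \frac{1}{\frac{11775199}{3}} = \frac{3}{11775199} \approx 2.5477 \cdot 10^{-7}$)
$4093996 + F = 4093996 + \frac{3}{11775199} = \frac{48207617605207}{11775199}$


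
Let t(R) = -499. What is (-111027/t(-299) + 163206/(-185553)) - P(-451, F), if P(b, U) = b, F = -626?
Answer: 6919830026/10287883 ≈ 672.62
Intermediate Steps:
(-111027/t(-299) + 163206/(-185553)) - P(-451, F) = (-111027/(-499) + 163206/(-185553)) - 1*(-451) = (-111027*(-1/499) + 163206*(-1/185553)) + 451 = (111027/499 - 18134/20617) + 451 = 2279994793/10287883 + 451 = 6919830026/10287883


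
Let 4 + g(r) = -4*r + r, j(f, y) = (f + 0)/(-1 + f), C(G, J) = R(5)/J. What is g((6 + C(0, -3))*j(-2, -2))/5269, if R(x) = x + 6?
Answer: -26/15807 ≈ -0.0016448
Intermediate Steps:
R(x) = 6 + x
C(G, J) = 11/J (C(G, J) = (6 + 5)/J = 11/J)
j(f, y) = f/(-1 + f)
g(r) = -4 - 3*r (g(r) = -4 + (-4*r + r) = -4 - 3*r)
g((6 + C(0, -3))*j(-2, -2))/5269 = (-4 - 3*(6 + 11/(-3))*(-2/(-1 - 2)))/5269 = (-4 - 3*(6 + 11*(-⅓))*(-2/(-3)))*(1/5269) = (-4 - 3*(6 - 11/3)*(-2*(-⅓)))*(1/5269) = (-4 - 7*2/3)*(1/5269) = (-4 - 3*14/9)*(1/5269) = (-4 - 14/3)*(1/5269) = -26/3*1/5269 = -26/15807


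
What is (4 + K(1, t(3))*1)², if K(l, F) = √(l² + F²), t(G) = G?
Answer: (4 + √10)² ≈ 51.298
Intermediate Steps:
K(l, F) = √(F² + l²)
(4 + K(1, t(3))*1)² = (4 + √(3² + 1²)*1)² = (4 + √(9 + 1)*1)² = (4 + √10*1)² = (4 + √10)²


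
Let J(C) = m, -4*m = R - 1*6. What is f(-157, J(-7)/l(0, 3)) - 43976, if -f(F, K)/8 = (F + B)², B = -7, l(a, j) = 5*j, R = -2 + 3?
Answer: -259144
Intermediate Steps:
R = 1
m = 5/4 (m = -(1 - 1*6)/4 = -(1 - 6)/4 = -¼*(-5) = 5/4 ≈ 1.2500)
J(C) = 5/4
f(F, K) = -8*(-7 + F)² (f(F, K) = -8*(F - 7)² = -8*(-7 + F)²)
f(-157, J(-7)/l(0, 3)) - 43976 = -8*(-7 - 157)² - 43976 = -8*(-164)² - 43976 = -8*26896 - 43976 = -215168 - 43976 = -259144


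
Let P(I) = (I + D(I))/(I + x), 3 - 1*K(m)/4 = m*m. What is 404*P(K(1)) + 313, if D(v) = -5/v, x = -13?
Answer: -2829/10 ≈ -282.90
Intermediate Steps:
K(m) = 12 - 4*m² (K(m) = 12 - 4*m*m = 12 - 4*m²)
P(I) = (I - 5/I)/(-13 + I) (P(I) = (I - 5/I)/(I - 13) = (I - 5/I)/(-13 + I))
404*P(K(1)) + 313 = 404*((-5 + (12 - 4*1²)²)/((12 - 4*1²)*(-13 + (12 - 4*1²)))) + 313 = 404*((-5 + (12 - 4*1)²)/((12 - 4*1)*(-13 + (12 - 4*1)))) + 313 = 404*((-5 + (12 - 4)²)/((12 - 4)*(-13 + (12 - 4)))) + 313 = 404*((-5 + 8²)/(8*(-13 + 8))) + 313 = 404*((⅛)*(-5 + 64)/(-5)) + 313 = 404*((⅛)*(-⅕)*59) + 313 = 404*(-59/40) + 313 = -5959/10 + 313 = -2829/10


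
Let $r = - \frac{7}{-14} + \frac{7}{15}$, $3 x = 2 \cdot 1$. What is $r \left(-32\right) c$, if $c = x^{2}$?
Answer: $- \frac{1856}{135} \approx -13.748$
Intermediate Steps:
$x = \frac{2}{3}$ ($x = \frac{2 \cdot 1}{3} = \frac{1}{3} \cdot 2 = \frac{2}{3} \approx 0.66667$)
$c = \frac{4}{9}$ ($c = \left(\frac{2}{3}\right)^{2} = \frac{4}{9} \approx 0.44444$)
$r = \frac{29}{30}$ ($r = \left(-7\right) \left(- \frac{1}{14}\right) + 7 \cdot \frac{1}{15} = \frac{1}{2} + \frac{7}{15} = \frac{29}{30} \approx 0.96667$)
$r \left(-32\right) c = \frac{29}{30} \left(-32\right) \frac{4}{9} = \left(- \frac{464}{15}\right) \frac{4}{9} = - \frac{1856}{135}$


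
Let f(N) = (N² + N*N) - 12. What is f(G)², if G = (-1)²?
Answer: 100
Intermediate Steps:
G = 1
f(N) = -12 + 2*N² (f(N) = (N² + N²) - 12 = 2*N² - 12 = -12 + 2*N²)
f(G)² = (-12 + 2*1²)² = (-12 + 2*1)² = (-12 + 2)² = (-10)² = 100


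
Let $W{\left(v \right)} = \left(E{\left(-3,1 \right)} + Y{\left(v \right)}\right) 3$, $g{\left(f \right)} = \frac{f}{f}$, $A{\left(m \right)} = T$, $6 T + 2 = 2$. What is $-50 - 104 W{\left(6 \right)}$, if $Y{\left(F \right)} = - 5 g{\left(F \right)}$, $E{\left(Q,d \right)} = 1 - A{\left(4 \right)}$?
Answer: $1198$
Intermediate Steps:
$T = 0$ ($T = - \frac{1}{3} + \frac{1}{6} \cdot 2 = - \frac{1}{3} + \frac{1}{3} = 0$)
$A{\left(m \right)} = 0$
$g{\left(f \right)} = 1$
$E{\left(Q,d \right)} = 1$ ($E{\left(Q,d \right)} = 1 - 0 = 1 + 0 = 1$)
$Y{\left(F \right)} = -5$ ($Y{\left(F \right)} = \left(-5\right) 1 = -5$)
$W{\left(v \right)} = -12$ ($W{\left(v \right)} = \left(1 - 5\right) 3 = \left(-4\right) 3 = -12$)
$-50 - 104 W{\left(6 \right)} = -50 - -1248 = -50 + 1248 = 1198$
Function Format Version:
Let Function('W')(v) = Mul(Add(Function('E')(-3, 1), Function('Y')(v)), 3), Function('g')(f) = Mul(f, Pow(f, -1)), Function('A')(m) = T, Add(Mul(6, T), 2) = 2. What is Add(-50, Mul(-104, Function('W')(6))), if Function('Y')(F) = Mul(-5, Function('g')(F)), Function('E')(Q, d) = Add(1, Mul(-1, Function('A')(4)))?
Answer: 1198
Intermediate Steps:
T = 0 (T = Add(Rational(-1, 3), Mul(Rational(1, 6), 2)) = Add(Rational(-1, 3), Rational(1, 3)) = 0)
Function('A')(m) = 0
Function('g')(f) = 1
Function('E')(Q, d) = 1 (Function('E')(Q, d) = Add(1, Mul(-1, 0)) = Add(1, 0) = 1)
Function('Y')(F) = -5 (Function('Y')(F) = Mul(-5, 1) = -5)
Function('W')(v) = -12 (Function('W')(v) = Mul(Add(1, -5), 3) = Mul(-4, 3) = -12)
Add(-50, Mul(-104, Function('W')(6))) = Add(-50, Mul(-104, -12)) = Add(-50, 1248) = 1198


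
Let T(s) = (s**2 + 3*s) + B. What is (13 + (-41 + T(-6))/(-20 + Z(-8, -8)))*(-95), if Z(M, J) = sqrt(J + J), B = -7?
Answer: -71345/52 - 1425*I/52 ≈ -1372.0 - 27.404*I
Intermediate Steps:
T(s) = -7 + s**2 + 3*s (T(s) = (s**2 + 3*s) - 7 = -7 + s**2 + 3*s)
Z(M, J) = sqrt(2)*sqrt(J) (Z(M, J) = sqrt(2*J) = sqrt(2)*sqrt(J))
(13 + (-41 + T(-6))/(-20 + Z(-8, -8)))*(-95) = (13 + (-41 + (-7 + (-6)**2 + 3*(-6)))/(-20 + sqrt(2)*sqrt(-8)))*(-95) = (13 + (-41 + (-7 + 36 - 18))/(-20 + sqrt(2)*(2*I*sqrt(2))))*(-95) = (13 + (-41 + 11)/(-20 + 4*I))*(-95) = (13 - 15*(-20 - 4*I)/208)*(-95) = -1235 + 1425*(-20 - 4*I)/208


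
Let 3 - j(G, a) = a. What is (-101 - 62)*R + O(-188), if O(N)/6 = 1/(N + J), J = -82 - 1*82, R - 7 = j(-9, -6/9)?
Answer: -918025/528 ≈ -1738.7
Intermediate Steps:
j(G, a) = 3 - a
R = 32/3 (R = 7 + (3 - (-6)/9) = 7 + (3 - 1*(-⅔)) = 7 + (3 + ⅔) = 7 + 11/3 = 32/3 ≈ 10.667)
J = -164 (J = -82 - 82 = -164)
O(N) = 6/(-164 + N) (O(N) = 6/(N - 164) = 6/(-164 + N))
(-101 - 62)*R + O(-188) = (-101 - 62)*(32/3) + 6/(-164 - 188) = -163*32/3 + 6/(-352) = -5216/3 + 6*(-1/352) = -5216/3 - 3/176 = -918025/528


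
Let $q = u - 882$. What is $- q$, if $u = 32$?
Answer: $850$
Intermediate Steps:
$q = -850$ ($q = 32 - 882 = -850$)
$- q = \left(-1\right) \left(-850\right) = 850$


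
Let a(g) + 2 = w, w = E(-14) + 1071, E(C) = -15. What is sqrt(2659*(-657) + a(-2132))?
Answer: 11*I*sqrt(14429) ≈ 1321.3*I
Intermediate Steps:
w = 1056 (w = -15 + 1071 = 1056)
a(g) = 1054 (a(g) = -2 + 1056 = 1054)
sqrt(2659*(-657) + a(-2132)) = sqrt(2659*(-657) + 1054) = sqrt(-1746963 + 1054) = sqrt(-1745909) = 11*I*sqrt(14429)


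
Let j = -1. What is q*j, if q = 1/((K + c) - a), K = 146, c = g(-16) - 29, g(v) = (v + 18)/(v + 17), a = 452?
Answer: 1/333 ≈ 0.0030030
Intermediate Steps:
g(v) = (18 + v)/(17 + v)
c = -27 (c = (18 - 16)/(17 - 16) - 29 = 2/1 - 29 = 1*2 - 29 = 2 - 29 = -27)
q = -1/333 (q = 1/((146 - 27) - 1*452) = 1/(119 - 452) = 1/(-333) = -1/333 ≈ -0.0030030)
q*j = -1/333*(-1) = 1/333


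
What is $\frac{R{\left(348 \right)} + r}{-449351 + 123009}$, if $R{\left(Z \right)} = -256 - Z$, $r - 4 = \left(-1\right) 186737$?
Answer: $\frac{187337}{326342} \approx 0.57405$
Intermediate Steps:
$r = -186733$ ($r = 4 - 186737 = -186733$)
$\frac{R{\left(348 \right)} + r}{-449351 + 123009} = \frac{\left(-256 - 348\right) - 186733}{-449351 + 123009} = \frac{\left(-256 - 348\right) - 186733}{-326342} = \left(-604 - 186733\right) \left(- \frac{1}{326342}\right) = \left(-187337\right) \left(- \frac{1}{326342}\right) = \frac{187337}{326342}$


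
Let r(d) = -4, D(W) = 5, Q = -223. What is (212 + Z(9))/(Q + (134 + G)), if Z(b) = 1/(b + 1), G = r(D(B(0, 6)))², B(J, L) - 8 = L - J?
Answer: -2121/730 ≈ -2.9055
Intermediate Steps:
B(J, L) = 8 + L - J (B(J, L) = 8 + (L - J) = 8 + L - J)
G = 16 (G = (-4)² = 16)
Z(b) = 1/(1 + b)
(212 + Z(9))/(Q + (134 + G)) = (212 + 1/(1 + 9))/(-223 + (134 + 16)) = (212 + 1/10)/(-223 + 150) = (212 + ⅒)/(-73) = (2121/10)*(-1/73) = -2121/730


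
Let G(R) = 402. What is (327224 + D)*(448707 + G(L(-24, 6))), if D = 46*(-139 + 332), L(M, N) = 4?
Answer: 150946433118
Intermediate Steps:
D = 8878 (D = 46*193 = 8878)
(327224 + D)*(448707 + G(L(-24, 6))) = (327224 + 8878)*(448707 + 402) = 336102*449109 = 150946433118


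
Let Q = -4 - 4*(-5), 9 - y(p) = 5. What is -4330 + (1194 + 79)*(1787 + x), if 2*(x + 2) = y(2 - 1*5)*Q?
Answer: 2308711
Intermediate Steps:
y(p) = 4 (y(p) = 9 - 1*5 = 9 - 5 = 4)
Q = 16 (Q = -4 + 20 = 16)
x = 30 (x = -2 + (4*16)/2 = -2 + (½)*64 = -2 + 32 = 30)
-4330 + (1194 + 79)*(1787 + x) = -4330 + (1194 + 79)*(1787 + 30) = -4330 + 1273*1817 = -4330 + 2313041 = 2308711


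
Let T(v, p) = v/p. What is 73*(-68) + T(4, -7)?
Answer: -34752/7 ≈ -4964.6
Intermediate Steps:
73*(-68) + T(4, -7) = 73*(-68) + 4/(-7) = -4964 + 4*(-⅐) = -4964 - 4/7 = -34752/7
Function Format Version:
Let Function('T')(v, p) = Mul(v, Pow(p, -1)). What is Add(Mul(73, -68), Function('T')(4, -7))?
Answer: Rational(-34752, 7) ≈ -4964.6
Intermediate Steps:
Add(Mul(73, -68), Function('T')(4, -7)) = Add(Mul(73, -68), Mul(4, Pow(-7, -1))) = Add(-4964, Mul(4, Rational(-1, 7))) = Add(-4964, Rational(-4, 7)) = Rational(-34752, 7)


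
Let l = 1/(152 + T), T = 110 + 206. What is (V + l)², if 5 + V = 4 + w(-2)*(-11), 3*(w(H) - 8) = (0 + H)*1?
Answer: 1460691961/219024 ≈ 6669.1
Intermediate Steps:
w(H) = 8 + H/3 (w(H) = 8 + ((0 + H)*1)/3 = 8 + (H*1)/3 = 8 + H/3)
T = 316
l = 1/468 (l = 1/(152 + 316) = 1/468 ≈ 0.0021368)
V = -245/3 (V = -5 + (4 + (8 + (⅓)*(-2))*(-11)) = -5 + (4 + (8 - ⅔)*(-11)) = -5 + (4 + (22/3)*(-11)) = -5 + (4 - 242/3) = -5 - 230/3 = -245/3 ≈ -81.667)
(V + l)² = (-245/3 + 1/468)² = (-38219/468)² = 1460691961/219024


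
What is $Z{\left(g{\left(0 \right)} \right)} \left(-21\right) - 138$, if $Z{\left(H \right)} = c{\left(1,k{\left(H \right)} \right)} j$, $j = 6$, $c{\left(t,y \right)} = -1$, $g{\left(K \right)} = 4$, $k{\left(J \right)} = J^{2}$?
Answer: $-12$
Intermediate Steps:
$Z{\left(H \right)} = -6$ ($Z{\left(H \right)} = \left(-1\right) 6 = -6$)
$Z{\left(g{\left(0 \right)} \right)} \left(-21\right) - 138 = \left(-6\right) \left(-21\right) - 138 = 126 - 138 = -12$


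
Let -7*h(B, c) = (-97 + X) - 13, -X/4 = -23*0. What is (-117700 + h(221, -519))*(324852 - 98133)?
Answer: -186768845010/7 ≈ -2.6681e+10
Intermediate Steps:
X = 0 (X = -(-92)*0 = -4*0 = 0)
h(B, c) = 110/7 (h(B, c) = -((-97 + 0) - 13)/7 = -(-97 - 13)/7 = -1/7*(-110) = 110/7)
(-117700 + h(221, -519))*(324852 - 98133) = (-117700 + 110/7)*(324852 - 98133) = -823790/7*226719 = -186768845010/7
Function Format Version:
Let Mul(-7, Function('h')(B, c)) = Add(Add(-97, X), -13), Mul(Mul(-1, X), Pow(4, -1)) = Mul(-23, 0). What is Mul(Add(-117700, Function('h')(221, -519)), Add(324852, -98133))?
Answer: Rational(-186768845010, 7) ≈ -2.6681e+10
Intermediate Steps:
X = 0 (X = Mul(-4, Mul(-23, 0)) = Mul(-4, 0) = 0)
Function('h')(B, c) = Rational(110, 7) (Function('h')(B, c) = Mul(Rational(-1, 7), Add(Add(-97, 0), -13)) = Mul(Rational(-1, 7), Add(-97, -13)) = Mul(Rational(-1, 7), -110) = Rational(110, 7))
Mul(Add(-117700, Function('h')(221, -519)), Add(324852, -98133)) = Mul(Add(-117700, Rational(110, 7)), Add(324852, -98133)) = Mul(Rational(-823790, 7), 226719) = Rational(-186768845010, 7)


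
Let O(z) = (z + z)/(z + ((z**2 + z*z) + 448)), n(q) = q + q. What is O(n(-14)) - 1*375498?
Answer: -26660360/71 ≈ -3.7550e+5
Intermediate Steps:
n(q) = 2*q
O(z) = 2*z/(448 + z + 2*z**2) (O(z) = (2*z)/(z + ((z**2 + z**2) + 448)) = (2*z)/(z + (2*z**2 + 448)) = (2*z)/(z + (448 + 2*z**2)) = (2*z)/(448 + z + 2*z**2) = 2*z/(448 + z + 2*z**2))
O(n(-14)) - 1*375498 = 2*(2*(-14))/(448 + 2*(-14) + 2*(2*(-14))**2) - 1*375498 = 2*(-28)/(448 - 28 + 2*(-28)**2) - 375498 = 2*(-28)/(448 - 28 + 2*784) - 375498 = 2*(-28)/(448 - 28 + 1568) - 375498 = 2*(-28)/1988 - 375498 = 2*(-28)*(1/1988) - 375498 = -2/71 - 375498 = -26660360/71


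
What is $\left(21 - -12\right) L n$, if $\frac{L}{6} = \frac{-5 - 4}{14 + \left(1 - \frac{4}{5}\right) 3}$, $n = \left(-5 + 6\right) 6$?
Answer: $- \frac{53460}{73} \approx -732.33$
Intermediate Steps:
$n = 6$ ($n = 1 \cdot 6 = 6$)
$L = - \frac{270}{73}$ ($L = 6 \frac{-5 - 4}{14 + \left(1 - \frac{4}{5}\right) 3} = 6 \left(- \frac{9}{14 + \left(1 - \frac{4}{5}\right) 3}\right) = 6 \left(- \frac{9}{14 + \frac{1}{5} \cdot 3}\right) = 6 \left(- \frac{9}{14 + \frac{3}{5}}\right) = 6 \left(- \frac{9}{\frac{73}{5}}\right) = 6 \left(\left(-9\right) \frac{5}{73}\right) = 6 \left(- \frac{45}{73}\right) = - \frac{270}{73} \approx -3.6986$)
$\left(21 - -12\right) L n = \left(21 - -12\right) \left(- \frac{270}{73}\right) 6 = \left(21 + 12\right) \left(- \frac{270}{73}\right) 6 = 33 \left(- \frac{270}{73}\right) 6 = \left(- \frac{8910}{73}\right) 6 = - \frac{53460}{73}$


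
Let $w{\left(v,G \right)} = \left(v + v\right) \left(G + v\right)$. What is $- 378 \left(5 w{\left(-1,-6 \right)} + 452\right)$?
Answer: $-197316$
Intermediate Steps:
$w{\left(v,G \right)} = 2 v \left(G + v\right)$
$- 378 \left(5 w{\left(-1,-6 \right)} + 452\right) = - 378 \left(5 \cdot 2 \left(-1\right) \left(-6 - 1\right) + 452\right) = - 378 \left(5 \cdot 2 \left(-1\right) \left(-7\right) + 452\right) = - 378 \left(5 \cdot 14 + 452\right) = - 378 \left(70 + 452\right) = \left(-378\right) 522 = -197316$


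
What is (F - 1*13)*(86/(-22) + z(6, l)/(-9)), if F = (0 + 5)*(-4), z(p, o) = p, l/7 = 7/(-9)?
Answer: 151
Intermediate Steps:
l = -49/9 (l = 7*(7/(-9)) = 7*(7*(-⅑)) = 7*(-7/9) = -49/9 ≈ -5.4444)
F = -20 (F = 5*(-4) = -20)
(F - 1*13)*(86/(-22) + z(6, l)/(-9)) = (-20 - 1*13)*(86/(-22) + 6/(-9)) = (-20 - 13)*(86*(-1/22) + 6*(-⅑)) = -33*(-43/11 - ⅔) = -33*(-151/33) = 151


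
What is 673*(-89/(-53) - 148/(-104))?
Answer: 2877075/1378 ≈ 2087.9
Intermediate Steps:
673*(-89/(-53) - 148/(-104)) = 673*(-89*(-1/53) - 148*(-1/104)) = 673*(89/53 + 37/26) = 673*(4275/1378) = 2877075/1378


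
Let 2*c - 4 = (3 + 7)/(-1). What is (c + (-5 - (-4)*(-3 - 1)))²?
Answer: 576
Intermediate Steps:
c = -3 (c = 2 + ((3 + 7)/(-1))/2 = 2 + (10*(-1))/2 = 2 + (½)*(-10) = 2 - 5 = -3)
(c + (-5 - (-4)*(-3 - 1)))² = (-3 + (-5 - (-4)*(-3 - 1)))² = (-3 + (-5 - (-4)*(-4)))² = (-3 + (-5 - 1*16))² = (-3 + (-5 - 16))² = (-3 - 21)² = (-24)² = 576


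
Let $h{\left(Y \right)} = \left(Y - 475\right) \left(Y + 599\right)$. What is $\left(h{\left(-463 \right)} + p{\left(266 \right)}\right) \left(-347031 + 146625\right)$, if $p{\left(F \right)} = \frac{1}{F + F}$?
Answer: $\frac{6800394333525}{266} \approx 2.5565 \cdot 10^{10}$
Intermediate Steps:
$h{\left(Y \right)} = \left(-475 + Y\right) \left(599 + Y\right)$
$p{\left(F \right)} = \frac{1}{2 F}$
$\left(h{\left(-463 \right)} + p{\left(266 \right)}\right) \left(-347031 + 146625\right) = \left(\left(-284525 + \left(-463\right)^{2} + 124 \left(-463\right)\right) + \frac{1}{2 \cdot 266}\right) \left(-347031 + 146625\right) = \left(\left(-284525 + 214369 - 57412\right) + \frac{1}{2} \cdot \frac{1}{266}\right) \left(-200406\right) = \left(-127568 + \frac{1}{532}\right) \left(-200406\right) = \left(- \frac{67866175}{532}\right) \left(-200406\right) = \frac{6800394333525}{266}$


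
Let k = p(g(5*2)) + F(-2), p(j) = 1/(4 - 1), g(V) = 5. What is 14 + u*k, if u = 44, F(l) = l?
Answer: -178/3 ≈ -59.333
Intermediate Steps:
p(j) = ⅓ (p(j) = 1/3 = ⅓)
k = -5/3 (k = ⅓ - 2 = -5/3 ≈ -1.6667)
14 + u*k = 14 + 44*(-5/3) = 14 - 220/3 = -178/3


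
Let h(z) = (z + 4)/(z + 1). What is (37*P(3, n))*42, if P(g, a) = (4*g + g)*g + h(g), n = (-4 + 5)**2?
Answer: 145299/2 ≈ 72650.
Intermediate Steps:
h(z) = (4 + z)/(1 + z)
n = 1 (n = 1**2 = 1)
P(g, a) = 5*g**2 + (4 + g)/(1 + g) (P(g, a) = (4*g + g)*g + (4 + g)/(1 + g) = (5*g)*g + (4 + g)/(1 + g) = 5*g**2 + (4 + g)/(1 + g))
(37*P(3, n))*42 = (37*((4 + 3 + 5*3**2*(1 + 3))/(1 + 3)))*42 = (37*((4 + 3 + 5*9*4)/4))*42 = (37*((4 + 3 + 180)/4))*42 = (37*((1/4)*187))*42 = (37*(187/4))*42 = (6919/4)*42 = 145299/2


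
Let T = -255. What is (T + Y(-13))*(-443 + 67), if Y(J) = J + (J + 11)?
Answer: 101520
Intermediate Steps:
Y(J) = 11 + 2*J (Y(J) = J + (11 + J) = 11 + 2*J)
(T + Y(-13))*(-443 + 67) = (-255 + (11 + 2*(-13)))*(-443 + 67) = (-255 + (11 - 26))*(-376) = (-255 - 15)*(-376) = -270*(-376) = 101520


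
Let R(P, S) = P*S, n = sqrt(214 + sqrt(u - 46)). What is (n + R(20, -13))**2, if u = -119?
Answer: (260 - sqrt(214 + I*sqrt(165)))**2 ≈ 60204.0 - 215.4*I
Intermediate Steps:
n = sqrt(214 + I*sqrt(165)) (n = sqrt(214 + sqrt(-119 - 46)) = sqrt(214 + sqrt(-165)) = sqrt(214 + I*sqrt(165)) ≈ 14.635 + 0.43884*I)
(n + R(20, -13))**2 = (sqrt(214 + I*sqrt(165)) + 20*(-13))**2 = (sqrt(214 + I*sqrt(165)) - 260)**2 = (-260 + sqrt(214 + I*sqrt(165)))**2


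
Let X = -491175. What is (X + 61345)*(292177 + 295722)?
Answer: -252696627170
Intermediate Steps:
(X + 61345)*(292177 + 295722) = (-491175 + 61345)*(292177 + 295722) = -429830*587899 = -252696627170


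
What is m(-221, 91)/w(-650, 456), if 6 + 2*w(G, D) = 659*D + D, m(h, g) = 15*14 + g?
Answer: 301/150477 ≈ 0.0020003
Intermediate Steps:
m(h, g) = 210 + g
w(G, D) = -3 + 330*D (w(G, D) = -3 + (659*D + D)/2 = -3 + (660*D)/2 = -3 + 330*D)
m(-221, 91)/w(-650, 456) = (210 + 91)/(-3 + 330*456) = 301/(-3 + 150480) = 301/150477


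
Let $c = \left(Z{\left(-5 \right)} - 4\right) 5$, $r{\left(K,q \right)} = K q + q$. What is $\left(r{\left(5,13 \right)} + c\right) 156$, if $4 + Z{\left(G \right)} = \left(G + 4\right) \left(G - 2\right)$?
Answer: $11388$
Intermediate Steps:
$Z{\left(G \right)} = -4 + \left(-2 + G\right) \left(4 + G\right)$ ($Z{\left(G \right)} = -4 + \left(G + 4\right) \left(G - 2\right) = -4 + \left(4 + G\right) \left(-2 + G\right) = -4 + \left(-2 + G\right) \left(4 + G\right)$)
$r{\left(K,q \right)} = q + K q$
$c = -5$ ($c = \left(\left(-12 + \left(-5\right)^{2} + 2 \left(-5\right)\right) - 4\right) 5 = \left(\left(-12 + 25 - 10\right) - 4\right) 5 = \left(3 - 4\right) 5 = \left(-1\right) 5 = -5$)
$\left(r{\left(5,13 \right)} + c\right) 156 = \left(13 \left(1 + 5\right) - 5\right) 156 = \left(13 \cdot 6 - 5\right) 156 = \left(78 - 5\right) 156 = 73 \cdot 156 = 11388$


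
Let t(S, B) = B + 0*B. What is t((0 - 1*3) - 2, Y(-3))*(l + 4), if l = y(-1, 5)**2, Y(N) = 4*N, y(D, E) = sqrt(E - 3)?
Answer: -72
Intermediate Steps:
y(D, E) = sqrt(-3 + E)
l = 2 (l = (sqrt(-3 + 5))**2 = (sqrt(2))**2 = 2)
t(S, B) = B (t(S, B) = B + 0 = B)
t((0 - 1*3) - 2, Y(-3))*(l + 4) = (4*(-3))*(2 + 4) = -12*6 = -72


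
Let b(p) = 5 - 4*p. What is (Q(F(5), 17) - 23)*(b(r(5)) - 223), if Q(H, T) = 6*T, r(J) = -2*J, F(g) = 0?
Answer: -14062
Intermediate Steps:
(Q(F(5), 17) - 23)*(b(r(5)) - 223) = (6*17 - 23)*((5 - (-8)*5) - 223) = (102 - 23)*((5 - 4*(-10)) - 223) = 79*((5 + 40) - 223) = 79*(45 - 223) = 79*(-178) = -14062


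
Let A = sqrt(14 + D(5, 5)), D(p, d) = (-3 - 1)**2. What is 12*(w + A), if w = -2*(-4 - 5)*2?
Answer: 432 + 12*sqrt(30) ≈ 497.73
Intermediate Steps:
D(p, d) = 16 (D(p, d) = (-4)**2 = 16)
w = 36 (w = -2*(-9)*2 = 18*2 = 36)
A = sqrt(30) (A = sqrt(14 + 16) = sqrt(30) ≈ 5.4772)
12*(w + A) = 12*(36 + sqrt(30)) = 432 + 12*sqrt(30)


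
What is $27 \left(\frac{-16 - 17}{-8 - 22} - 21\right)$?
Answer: $- \frac{5373}{10} \approx -537.3$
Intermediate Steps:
$27 \left(\frac{-16 - 17}{-8 - 22} - 21\right) = 27 \left(- \frac{33}{-30} - 21\right) = 27 \left(\left(-33\right) \left(- \frac{1}{30}\right) - 21\right) = 27 \left(\frac{11}{10} - 21\right) = 27 \left(- \frac{199}{10}\right) = - \frac{5373}{10}$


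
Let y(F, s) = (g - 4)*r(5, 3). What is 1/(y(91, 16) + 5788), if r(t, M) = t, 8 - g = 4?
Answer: 1/5788 ≈ 0.00017277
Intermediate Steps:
g = 4 (g = 8 - 1*4 = 8 - 4 = 4)
y(F, s) = 0 (y(F, s) = (4 - 4)*5 = 0*5 = 0)
1/(y(91, 16) + 5788) = 1/(0 + 5788) = 1/5788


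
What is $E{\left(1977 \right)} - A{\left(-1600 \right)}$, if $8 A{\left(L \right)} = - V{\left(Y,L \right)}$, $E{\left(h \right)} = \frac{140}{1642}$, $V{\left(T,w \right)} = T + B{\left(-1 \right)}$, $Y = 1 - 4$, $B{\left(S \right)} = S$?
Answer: $- \frac{681}{1642} \approx -0.41474$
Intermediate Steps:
$Y = -3$ ($Y = 1 - 4 = -3$)
$V{\left(T,w \right)} = -1 + T$ ($V{\left(T,w \right)} = T - 1 = -1 + T$)
$E{\left(h \right)} = \frac{70}{821}$ ($E{\left(h \right)} = 140 \cdot \frac{1}{1642} = \frac{70}{821}$)
$A{\left(L \right)} = \frac{1}{2}$ ($A{\left(L \right)} = \frac{\left(-1\right) \left(-1 - 3\right)}{8} = \frac{\left(-1\right) \left(-4\right)}{8} = \frac{1}{8} \cdot 4 = \frac{1}{2}$)
$E{\left(1977 \right)} - A{\left(-1600 \right)} = \frac{70}{821} - \frac{1}{2} = - \frac{681}{1642}$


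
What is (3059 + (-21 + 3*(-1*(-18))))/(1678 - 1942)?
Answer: -773/66 ≈ -11.712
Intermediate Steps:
(3059 + (-21 + 3*(-1*(-18))))/(1678 - 1942) = (3059 + (-21 + 3*18))/(-264) = (3059 + (-21 + 54))*(-1/264) = (3059 + 33)*(-1/264) = 3092*(-1/264) = -773/66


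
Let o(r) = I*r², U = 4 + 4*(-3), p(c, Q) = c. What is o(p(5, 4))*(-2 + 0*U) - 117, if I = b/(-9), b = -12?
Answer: -551/3 ≈ -183.67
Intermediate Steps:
I = 4/3 (I = -12/(-9) = -12*(-⅑) = 4/3 ≈ 1.3333)
U = -8 (U = 4 - 12 = -8)
o(r) = 4*r²/3
o(p(5, 4))*(-2 + 0*U) - 117 = ((4/3)*5²)*(-2 + 0*(-8)) - 117 = ((4/3)*25)*(-2 + 0) - 117 = (100/3)*(-2) - 117 = -200/3 - 117 = -551/3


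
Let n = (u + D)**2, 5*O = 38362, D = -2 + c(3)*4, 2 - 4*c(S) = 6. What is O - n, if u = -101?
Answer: -18883/5 ≈ -3776.6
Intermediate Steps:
c(S) = -1 (c(S) = 1/2 - 1/4*6 = 1/2 - 3/2 = -1)
D = -6 (D = -2 - 1*4 = -2 - 4 = -6)
O = 38362/5 (O = (1/5)*38362 = 38362/5 ≈ 7672.4)
n = 11449 (n = (-101 - 6)**2 = (-107)**2 = 11449)
O - n = 38362/5 - 1*11449 = 38362/5 - 11449 = -18883/5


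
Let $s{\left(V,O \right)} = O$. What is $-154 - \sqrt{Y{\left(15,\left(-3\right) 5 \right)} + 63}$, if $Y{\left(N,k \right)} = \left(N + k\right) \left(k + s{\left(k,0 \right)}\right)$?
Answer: $-154 - 3 \sqrt{7} \approx -161.94$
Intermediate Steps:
$Y{\left(N,k \right)} = k \left(N + k\right)$ ($Y{\left(N,k \right)} = \left(N + k\right) \left(k + 0\right) = \left(N + k\right) k = k \left(N + k\right)$)
$-154 - \sqrt{Y{\left(15,\left(-3\right) 5 \right)} + 63} = -154 - \sqrt{\left(-3\right) 5 \left(15 - 15\right) + 63} = -154 - \sqrt{- 15 \left(15 - 15\right) + 63} = -154 - \sqrt{\left(-15\right) 0 + 63} = -154 - \sqrt{0 + 63} = -154 - \sqrt{63} = -154 - 3 \sqrt{7}$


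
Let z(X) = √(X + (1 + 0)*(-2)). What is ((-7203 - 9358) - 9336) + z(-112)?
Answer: -25897 + I*√114 ≈ -25897.0 + 10.677*I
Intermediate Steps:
z(X) = √(-2 + X) (z(X) = √(X + 1*(-2)) = √(X - 2) = √(-2 + X))
((-7203 - 9358) - 9336) + z(-112) = ((-7203 - 9358) - 9336) + √(-2 - 112) = (-16561 - 9336) + √(-114) = -25897 + I*√114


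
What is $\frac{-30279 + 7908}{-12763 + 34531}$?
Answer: $- \frac{7457}{7256} \approx -1.0277$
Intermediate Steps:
$\frac{-30279 + 7908}{-12763 + 34531} = - \frac{22371}{21768} = \left(-22371\right) \frac{1}{21768} = - \frac{7457}{7256}$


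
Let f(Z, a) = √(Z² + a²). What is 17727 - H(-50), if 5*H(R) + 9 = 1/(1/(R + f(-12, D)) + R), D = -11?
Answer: 495741770444/27962505 - √265/27962505 ≈ 17729.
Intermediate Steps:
H(R) = -9/5 + 1/(5*(R + 1/(R + √265))) (H(R) = -9/5 + 1/(5*(1/(R + √((-12)² + (-11)²)) + R)) = -9/5 + 1/(5*(1/(R + √(144 + 121)) + R)) = -9/5 + 1/(5*(1/(R + √265) + R)) = -9/5 + 1/(5*(R + 1/(R + √265))))
17727 - H(-50) = 17727 - (-9 - 50 + √265 - 9*(-50)² - 9*(-50)*√265)/(5*(1 + (-50)² - 50*√265)) = 17727 - (-9 - 50 + √265 - 9*2500 + 450*√265)/(5*(1 + 2500 - 50*√265)) = 17727 - (-9 - 50 + √265 - 22500 + 450*√265)/(5*(2501 - 50*√265)) = 17727 - (-22559 + 451*√265)/(5*(2501 - 50*√265))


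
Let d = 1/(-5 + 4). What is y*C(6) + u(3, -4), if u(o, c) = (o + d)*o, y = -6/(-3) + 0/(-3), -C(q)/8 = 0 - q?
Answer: 102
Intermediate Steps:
C(q) = 8*q (C(q) = -8*(0 - q) = -(-8)*q = 8*q)
y = 2 (y = -6*(-1/3) + 0*(-1/3) = 2 + 0 = 2)
d = -1 (d = 1/(-1) = -1)
u(o, c) = o*(-1 + o) (u(o, c) = (o - 1)*o = (-1 + o)*o = o*(-1 + o))
y*C(6) + u(3, -4) = 2*(8*6) + 3*(-1 + 3) = 2*48 + 3*2 = 96 + 6 = 102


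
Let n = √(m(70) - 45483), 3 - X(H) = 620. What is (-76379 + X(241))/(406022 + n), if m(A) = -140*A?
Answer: -31262069912/164853919767 + 76996*I*√55283/164853919767 ≈ -0.18964 + 0.00010982*I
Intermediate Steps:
X(H) = -617 (X(H) = 3 - 1*620 = 3 - 620 = -617)
n = I*√55283 (n = √(-140*70 - 45483) = √(-9800 - 45483) = √(-55283) = I*√55283 ≈ 235.12*I)
(-76379 + X(241))/(406022 + n) = (-76379 - 617)/(406022 + I*√55283) = -76996/(406022 + I*√55283)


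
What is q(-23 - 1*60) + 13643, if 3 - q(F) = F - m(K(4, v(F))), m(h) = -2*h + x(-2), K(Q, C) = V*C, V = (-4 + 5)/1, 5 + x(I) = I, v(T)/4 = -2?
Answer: 13738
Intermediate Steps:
v(T) = -8 (v(T) = 4*(-2) = -8)
x(I) = -5 + I
V = 1 (V = 1*1 = 1)
K(Q, C) = C (K(Q, C) = 1*C = C)
m(h) = -7 - 2*h (m(h) = -2*h + (-5 - 2) = -2*h - 7 = -7 - 2*h)
q(F) = 12 - F (q(F) = 3 - (F - (-7 - 2*(-8))) = 3 - (F - (-7 + 16)) = 3 - (F - 1*9) = 3 - (F - 9) = 3 - (-9 + F) = 3 + (9 - F) = 12 - F)
q(-23 - 1*60) + 13643 = (12 - (-23 - 1*60)) + 13643 = (12 - (-23 - 60)) + 13643 = (12 - 1*(-83)) + 13643 = (12 + 83) + 13643 = 95 + 13643 = 13738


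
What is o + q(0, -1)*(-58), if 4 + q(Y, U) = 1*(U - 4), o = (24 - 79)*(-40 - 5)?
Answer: 2997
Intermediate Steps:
o = 2475 (o = -55*(-45) = 2475)
q(Y, U) = -8 + U (q(Y, U) = -4 + 1*(U - 4) = -4 + 1*(-4 + U) = -4 + (-4 + U) = -8 + U)
o + q(0, -1)*(-58) = 2475 + (-8 - 1)*(-58) = 2475 - 9*(-58) = 2475 + 522 = 2997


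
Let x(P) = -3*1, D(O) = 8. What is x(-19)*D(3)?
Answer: -24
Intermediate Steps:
x(P) = -3
x(-19)*D(3) = -3*8 = -24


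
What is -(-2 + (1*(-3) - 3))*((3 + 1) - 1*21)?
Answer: -136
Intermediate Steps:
-(-2 + (1*(-3) - 3))*((3 + 1) - 1*21) = -(-2 + (-3 - 3))*(4 - 21) = -(-2 - 6)*(-17) = -(-8)*(-17) = -1*136 = -136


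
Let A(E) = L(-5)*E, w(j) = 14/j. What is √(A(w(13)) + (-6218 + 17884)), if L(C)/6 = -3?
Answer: √1968278/13 ≈ 107.92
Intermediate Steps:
L(C) = -18 (L(C) = 6*(-3) = -18)
A(E) = -18*E
√(A(w(13)) + (-6218 + 17884)) = √(-252/13 + (-6218 + 17884)) = √(-252/13 + 11666) = √(151406/13) = √1968278/13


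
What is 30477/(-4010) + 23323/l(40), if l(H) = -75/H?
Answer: -149731799/12030 ≈ -12447.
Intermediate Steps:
30477/(-4010) + 23323/l(40) = 30477/(-4010) + 23323/((-75/40)) = 30477*(-1/4010) + 23323/((-75*1/40)) = -30477/4010 + 23323/(-15/8) = -30477/4010 + 23323*(-8/15) = -30477/4010 - 186584/15 = -149731799/12030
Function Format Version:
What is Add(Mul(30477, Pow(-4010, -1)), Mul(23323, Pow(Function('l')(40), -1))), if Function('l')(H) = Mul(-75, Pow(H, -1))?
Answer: Rational(-149731799, 12030) ≈ -12447.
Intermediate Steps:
Add(Mul(30477, Pow(-4010, -1)), Mul(23323, Pow(Function('l')(40), -1))) = Add(Mul(30477, Pow(-4010, -1)), Mul(23323, Pow(Mul(-75, Pow(40, -1)), -1))) = Add(Mul(30477, Rational(-1, 4010)), Mul(23323, Pow(Mul(-75, Rational(1, 40)), -1))) = Add(Rational(-30477, 4010), Mul(23323, Pow(Rational(-15, 8), -1))) = Add(Rational(-30477, 4010), Mul(23323, Rational(-8, 15))) = Add(Rational(-30477, 4010), Rational(-186584, 15)) = Rational(-149731799, 12030)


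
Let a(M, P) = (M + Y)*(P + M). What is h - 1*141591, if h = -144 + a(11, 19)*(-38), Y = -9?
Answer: -144015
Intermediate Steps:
a(M, P) = (-9 + M)*(M + P) (a(M, P) = (M - 9)*(P + M) = (-9 + M)*(M + P))
h = -2424 (h = -144 + (11² - 9*11 - 9*19 + 11*19)*(-38) = -144 + (121 - 99 - 171 + 209)*(-38) = -144 + 60*(-38) = -144 - 2280 = -2424)
h - 1*141591 = -2424 - 1*141591 = -2424 - 141591 = -144015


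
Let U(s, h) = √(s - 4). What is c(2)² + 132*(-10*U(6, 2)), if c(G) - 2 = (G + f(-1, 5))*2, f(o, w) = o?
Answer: 16 - 1320*√2 ≈ -1850.8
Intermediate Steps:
U(s, h) = √(-4 + s)
c(G) = 2*G (c(G) = 2 + (G - 1)*2 = 2 + (-1 + G)*2 = 2 + (-2 + 2*G) = 2*G)
c(2)² + 132*(-10*U(6, 2)) = (2*2)² + 132*(-10*√(-4 + 6)) = 4² + 132*(-10*√2) = 16 - 1320*√2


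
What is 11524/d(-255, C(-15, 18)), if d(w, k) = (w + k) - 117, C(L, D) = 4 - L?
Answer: -11524/353 ≈ -32.646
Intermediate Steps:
d(w, k) = -117 + k + w (d(w, k) = (k + w) - 117 = -117 + k + w)
11524/d(-255, C(-15, 18)) = 11524/(-117 + (4 - 1*(-15)) - 255) = 11524/(-117 + (4 + 15) - 255) = 11524/(-117 + 19 - 255) = 11524/(-353) = 11524*(-1/353) = -11524/353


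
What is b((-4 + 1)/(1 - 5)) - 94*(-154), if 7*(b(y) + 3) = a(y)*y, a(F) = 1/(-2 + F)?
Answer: 506552/35 ≈ 14473.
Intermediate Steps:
b(y) = -3 + y/(7*(-2 + y)) (b(y) = -3 + (y/(-2 + y))/7 = -3 + y/(7*(-2 + y)))
b((-4 + 1)/(1 - 5)) - 94*(-154) = 2*(21 - 10*(-4 + 1)/(1 - 5))/(7*(-2 + (-4 + 1)/(1 - 5))) - 94*(-154) = 2*(21 - (-30)/(-4))/(7*(-2 - 3/(-4))) + 14476 = 2*(21 - (-30)*(-1)/4)/(7*(-2 - 3*(-¼))) + 14476 = 2*(21 - 10*¾)/(7*(-2 + ¾)) + 14476 = 2*(21 - 15/2)/(7*(-5/4)) + 14476 = (2/7)*(-⅘)*(27/2) + 14476 = -108/35 + 14476 = 506552/35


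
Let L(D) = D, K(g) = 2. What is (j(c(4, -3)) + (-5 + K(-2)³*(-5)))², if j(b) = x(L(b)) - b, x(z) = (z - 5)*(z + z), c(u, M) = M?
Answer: 36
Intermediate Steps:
x(z) = 2*z*(-5 + z) (x(z) = (-5 + z)*(2*z) = 2*z*(-5 + z))
j(b) = -b + 2*b*(-5 + b) (j(b) = 2*b*(-5 + b) - b = -b + 2*b*(-5 + b))
(j(c(4, -3)) + (-5 + K(-2)³*(-5)))² = (-3*(-11 + 2*(-3)) + (-5 + 2³*(-5)))² = (-3*(-11 - 6) + (-5 + 8*(-5)))² = (-3*(-17) + (-5 - 40))² = (51 - 45)² = 6² = 36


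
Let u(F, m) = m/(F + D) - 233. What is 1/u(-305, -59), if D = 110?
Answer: -195/45376 ≈ -0.0042974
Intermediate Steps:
u(F, m) = -233 + m/(110 + F) (u(F, m) = m/(F + 110) - 233 = m/(110 + F) - 233 = -233 + m/(110 + F))
1/u(-305, -59) = 1/((-25630 - 59 - 233*(-305))/(110 - 305)) = 1/((-25630 - 59 + 71065)/(-195)) = 1/(-1/195*45376) = 1/(-45376/195) = -195/45376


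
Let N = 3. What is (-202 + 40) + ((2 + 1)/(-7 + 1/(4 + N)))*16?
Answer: -169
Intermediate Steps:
(-202 + 40) + ((2 + 1)/(-7 + 1/(4 + N)))*16 = (-202 + 40) + ((2 + 1)/(-7 + 1/(4 + 3)))*16 = -162 + (3/(-7 + 1/7))*16 = -162 + (3/(-7 + ⅐))*16 = -162 + (3/(-48/7))*16 = -162 + (3*(-7/48))*16 = -162 - 7/16*16 = -162 - 7 = -169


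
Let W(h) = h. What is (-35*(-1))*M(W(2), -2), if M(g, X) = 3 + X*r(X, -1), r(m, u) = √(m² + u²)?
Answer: 105 - 70*√5 ≈ -51.525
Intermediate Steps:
M(g, X) = 3 + X*√(1 + X²) (M(g, X) = 3 + X*√(X² + (-1)²) = 3 + X*√(X² + 1) = 3 + X*√(1 + X²))
(-35*(-1))*M(W(2), -2) = (-35*(-1))*(3 - 2*√(1 + (-2)²)) = 35*(3 - 2*√(1 + 4)) = 35*(3 - 2*√5) = 105 - 70*√5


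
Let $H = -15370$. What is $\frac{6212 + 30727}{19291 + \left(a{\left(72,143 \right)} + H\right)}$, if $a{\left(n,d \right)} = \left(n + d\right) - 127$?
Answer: $\frac{36939}{4009} \approx 9.214$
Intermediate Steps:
$a{\left(n,d \right)} = -127 + d + n$ ($a{\left(n,d \right)} = \left(d + n\right) - 127 = -127 + d + n$)
$\frac{6212 + 30727}{19291 + \left(a{\left(72,143 \right)} + H\right)} = \frac{6212 + 30727}{19291 + \left(\left(-127 + 143 + 72\right) - 15370\right)} = \frac{36939}{19291 + \left(88 - 15370\right)} = \frac{36939}{19291 - 15282} = \frac{36939}{4009}$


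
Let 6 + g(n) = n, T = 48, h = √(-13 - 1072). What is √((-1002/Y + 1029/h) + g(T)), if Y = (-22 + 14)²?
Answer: √(40506150 - 1458240*I*√1085)/1240 ≈ 5.7969 - 2.6945*I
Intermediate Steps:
h = I*√1085 (h = √(-1085) = I*√1085 ≈ 32.939*I)
g(n) = -6 + n
Y = 64 (Y = (-8)² = 64)
√((-1002/Y + 1029/h) + g(T)) = √((-1002/64 + 1029/((I*√1085))) + (-6 + 48)) = √((-1002*1/64 + 1029*(-I*√1085/1085)) + 42) = √((-501/32 - 147*I*√1085/155) + 42) = √(843/32 - 147*I*√1085/155)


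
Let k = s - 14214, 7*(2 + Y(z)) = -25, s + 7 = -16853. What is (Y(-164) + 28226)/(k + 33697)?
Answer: 197543/18361 ≈ 10.759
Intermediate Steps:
s = -16860 (s = -7 - 16853 = -16860)
Y(z) = -39/7 (Y(z) = -2 + (⅐)*(-25) = -2 - 25/7 = -39/7)
k = -31074 (k = -16860 - 14214 = -31074)
(Y(-164) + 28226)/(k + 33697) = (-39/7 + 28226)/(-31074 + 33697) = (197543/7)/2623 = (197543/7)*(1/2623) = 197543/18361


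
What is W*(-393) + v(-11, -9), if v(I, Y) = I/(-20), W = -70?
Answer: 550211/20 ≈ 27511.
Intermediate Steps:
v(I, Y) = -I/20 (v(I, Y) = I*(-1/20) = -I/20)
W*(-393) + v(-11, -9) = -70*(-393) - 1/20*(-11) = 27510 + 11/20 = 550211/20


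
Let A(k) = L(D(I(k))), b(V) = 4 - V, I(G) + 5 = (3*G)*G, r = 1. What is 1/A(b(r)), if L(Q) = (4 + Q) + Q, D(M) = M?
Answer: 1/48 ≈ 0.020833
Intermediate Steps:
I(G) = -5 + 3*G**2 (I(G) = -5 + (3*G)*G = -5 + 3*G**2)
L(Q) = 4 + 2*Q
A(k) = -6 + 6*k**2 (A(k) = 4 + 2*(-5 + 3*k**2) = 4 + (-10 + 6*k**2) = -6 + 6*k**2)
1/A(b(r)) = 1/(-6 + 6*(4 - 1*1)**2) = 1/(-6 + 6*(4 - 1)**2) = 1/(-6 + 6*3**2) = 1/(-6 + 6*9) = 1/(-6 + 54) = 1/48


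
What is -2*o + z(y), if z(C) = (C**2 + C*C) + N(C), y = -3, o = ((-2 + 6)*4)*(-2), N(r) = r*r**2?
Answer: 55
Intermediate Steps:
N(r) = r**3
o = -32 (o = (4*4)*(-2) = 16*(-2) = -32)
z(C) = C**3 + 2*C**2 (z(C) = (C**2 + C*C) + C**3 = (C**2 + C**2) + C**3 = 2*C**2 + C**3 = C**3 + 2*C**2)
-2*o + z(y) = -2*(-32) + (-3)**2*(2 - 3) = 64 + 9*(-1) = 64 - 9 = 55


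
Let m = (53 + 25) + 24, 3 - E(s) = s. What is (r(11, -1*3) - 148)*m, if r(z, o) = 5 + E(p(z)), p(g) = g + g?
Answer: -16524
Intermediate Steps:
p(g) = 2*g
E(s) = 3 - s
m = 102 (m = 78 + 24 = 102)
r(z, o) = 8 - 2*z (r(z, o) = 5 + (3 - 2*z) = 8 - 2*z)
(r(11, -1*3) - 148)*m = ((8 - 2*11) - 148)*102 = ((8 - 22) - 148)*102 = (-14 - 148)*102 = -162*102 = -16524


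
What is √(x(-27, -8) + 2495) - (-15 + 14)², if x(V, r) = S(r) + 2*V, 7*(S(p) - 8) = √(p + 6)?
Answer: -1 + √(120001 + 7*I*√2)/7 ≈ 48.487 + 0.0020412*I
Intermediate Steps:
S(p) = 8 + √(6 + p)/7 (S(p) = 8 + √(p + 6)/7 = 8 + √(6 + p)/7)
x(V, r) = 8 + 2*V + √(6 + r)/7 (x(V, r) = (8 + √(6 + r)/7) + 2*V = 8 + 2*V + √(6 + r)/7)
√(x(-27, -8) + 2495) - (-15 + 14)² = √((8 + 2*(-27) + √(6 - 8)/7) + 2495) - (-15 + 14)² = √((8 - 54 + √(-2)/7) + 2495) - 1*(-1)² = √((8 - 54 + (I*√2)/7) + 2495) - 1*1 = √((8 - 54 + I*√2/7) + 2495) - 1 = √((-46 + I*√2/7) + 2495) - 1 = √(2449 + I*√2/7) - 1 = -1 + √(2449 + I*√2/7)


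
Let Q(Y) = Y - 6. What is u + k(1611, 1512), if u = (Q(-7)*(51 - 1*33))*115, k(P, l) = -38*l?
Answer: -84366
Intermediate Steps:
Q(Y) = -6 + Y
u = -26910 (u = ((-6 - 7)*(51 - 1*33))*115 = -13*(51 - 33)*115 = -13*18*115 = -234*115 = -26910)
u + k(1611, 1512) = -26910 - 38*1512 = -26910 - 57456 = -84366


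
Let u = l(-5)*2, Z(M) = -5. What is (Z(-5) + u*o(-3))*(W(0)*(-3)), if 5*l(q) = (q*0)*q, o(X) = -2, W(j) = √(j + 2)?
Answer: 15*√2 ≈ 21.213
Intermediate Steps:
W(j) = √(2 + j)
l(q) = 0 (l(q) = ((q*0)*q)/5 = (0*q)/5 = (⅕)*0 = 0)
u = 0 (u = 0*2 = 0)
(Z(-5) + u*o(-3))*(W(0)*(-3)) = (-5 + 0*(-2))*(√(2 + 0)*(-3)) = (-5 + 0)*(√2*(-3)) = -(-15)*√2 = 15*√2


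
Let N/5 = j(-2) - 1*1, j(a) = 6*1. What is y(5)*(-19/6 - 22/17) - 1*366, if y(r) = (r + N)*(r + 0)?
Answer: -17597/17 ≈ -1035.1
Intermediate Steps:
j(a) = 6
N = 25 (N = 5*(6 - 1*1) = 5*(6 - 1) = 5*5 = 25)
y(r) = r*(25 + r) (y(r) = (r + 25)*(r + 0) = (25 + r)*r = r*(25 + r))
y(5)*(-19/6 - 22/17) - 1*366 = (5*(25 + 5))*(-19/6 - 22/17) - 1*366 = (5*30)*(-19*⅙ - 22*1/17) - 366 = 150*(-19/6 - 22/17) - 366 = 150*(-455/102) - 366 = -11375/17 - 366 = -17597/17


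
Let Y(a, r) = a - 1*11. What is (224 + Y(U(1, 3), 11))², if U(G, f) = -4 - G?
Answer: 43264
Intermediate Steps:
Y(a, r) = -11 + a (Y(a, r) = a - 11 = -11 + a)
(224 + Y(U(1, 3), 11))² = (224 + (-11 + (-4 - 1*1)))² = (224 + (-11 + (-4 - 1)))² = (224 + (-11 - 5))² = (224 - 16)² = 208² = 43264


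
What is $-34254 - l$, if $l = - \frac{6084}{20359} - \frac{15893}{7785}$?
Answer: $- \frac{5428710463483}{158494815} \approx -34252.0$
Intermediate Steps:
$l = - \frac{370929527}{158494815}$ ($l = \left(-6084\right) \frac{1}{20359} - \frac{15893}{7785} = - \frac{6084}{20359} - \frac{15893}{7785} = - \frac{370929527}{158494815} \approx -2.3403$)
$-34254 - l = -34254 - - \frac{370929527}{158494815} = -34254 + \frac{370929527}{158494815} = - \frac{5428710463483}{158494815}$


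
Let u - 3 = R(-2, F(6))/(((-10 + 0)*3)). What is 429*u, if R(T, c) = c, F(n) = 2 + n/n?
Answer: 12441/10 ≈ 1244.1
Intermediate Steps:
F(n) = 3 (F(n) = 2 + 1 = 3)
u = 29/10 (u = 3 + 3/(((-10 + 0)*3)) = 3 + 3/((-10*3)) = 3 + 3/(-30) = 3 + 3*(-1/30) = 3 - ⅒ = 29/10 ≈ 2.9000)
429*u = 429*(29/10) = 12441/10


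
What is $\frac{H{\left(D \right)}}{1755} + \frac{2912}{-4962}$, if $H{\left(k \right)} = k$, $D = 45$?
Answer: $- \frac{18101}{32253} \approx -0.56122$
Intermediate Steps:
$\frac{H{\left(D \right)}}{1755} + \frac{2912}{-4962} = \frac{45}{1755} + \frac{2912}{-4962} = 45 \cdot \frac{1}{1755} + 2912 \left(- \frac{1}{4962}\right) = \frac{1}{39} - \frac{1456}{2481} = - \frac{18101}{32253}$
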